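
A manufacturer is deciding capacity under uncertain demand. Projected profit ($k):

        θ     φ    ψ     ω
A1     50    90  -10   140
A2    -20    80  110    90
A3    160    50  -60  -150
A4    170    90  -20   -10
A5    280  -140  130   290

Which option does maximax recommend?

A5

Row maxima: A1=140, A2=110, A3=160, A4=170, A5=290
Best best-case = 290 → A5.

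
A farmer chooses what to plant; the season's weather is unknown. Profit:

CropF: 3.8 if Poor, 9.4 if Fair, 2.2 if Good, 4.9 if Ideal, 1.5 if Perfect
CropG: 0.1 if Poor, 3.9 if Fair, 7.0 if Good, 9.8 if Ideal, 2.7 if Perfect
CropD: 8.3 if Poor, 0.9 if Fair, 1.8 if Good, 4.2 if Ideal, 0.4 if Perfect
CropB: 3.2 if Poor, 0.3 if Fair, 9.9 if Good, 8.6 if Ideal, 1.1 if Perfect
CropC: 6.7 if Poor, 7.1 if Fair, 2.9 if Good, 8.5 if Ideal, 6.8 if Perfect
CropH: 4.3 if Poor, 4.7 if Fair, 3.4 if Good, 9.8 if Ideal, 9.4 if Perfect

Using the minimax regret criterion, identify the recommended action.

Column bests: Poor=8.3, Fair=9.4, Good=9.9, Ideal=9.8, Perfect=9.4.
CropF regrets: 4.5, 0.0, 7.7, 4.9, 7.9 → max 7.9
CropG regrets: 8.2, 5.5, 2.9, 0.0, 6.7 → max 8.2
CropD regrets: 0.0, 8.5, 8.1, 5.6, 9.0 → max 9.0
CropB regrets: 5.1, 9.1, 0.0, 1.2, 8.3 → max 9.1
CropC regrets: 1.6, 2.3, 7.0, 1.3, 2.6 → max 7.0
CropH regrets: 4.0, 4.7, 6.5, 0.0, 0.0 → max 6.5
Smallest max regret = 6.5 → CropH.

CropH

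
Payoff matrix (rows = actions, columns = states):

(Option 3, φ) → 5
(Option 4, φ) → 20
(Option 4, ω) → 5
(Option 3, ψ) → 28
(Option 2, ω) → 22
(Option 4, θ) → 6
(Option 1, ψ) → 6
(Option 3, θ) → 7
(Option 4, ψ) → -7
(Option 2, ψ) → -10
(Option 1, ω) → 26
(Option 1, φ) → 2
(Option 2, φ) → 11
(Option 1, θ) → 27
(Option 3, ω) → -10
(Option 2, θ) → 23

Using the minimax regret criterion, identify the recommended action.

Option 1

Column bests: θ=27, φ=20, ψ=28, ω=26.
Option 1 regrets: 0, 18, 22, 0 → max 22
Option 2 regrets: 4, 9, 38, 4 → max 38
Option 3 regrets: 20, 15, 0, 36 → max 36
Option 4 regrets: 21, 0, 35, 21 → max 35
Smallest max regret = 22 → Option 1.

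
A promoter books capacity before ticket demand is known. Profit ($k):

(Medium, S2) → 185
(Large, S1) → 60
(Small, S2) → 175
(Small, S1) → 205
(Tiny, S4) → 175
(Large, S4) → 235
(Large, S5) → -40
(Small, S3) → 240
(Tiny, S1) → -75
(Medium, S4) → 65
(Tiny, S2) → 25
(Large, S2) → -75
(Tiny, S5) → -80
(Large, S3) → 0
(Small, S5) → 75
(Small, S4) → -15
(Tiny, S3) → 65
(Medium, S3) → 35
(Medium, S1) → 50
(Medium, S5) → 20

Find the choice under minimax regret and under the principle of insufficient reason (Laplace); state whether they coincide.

minimax regret → Medium; laplace → Small (disagree)

Column bests: S1=205, S2=185, S3=240, S4=235, S5=75.
Tiny regrets: 280, 160, 175, 60, 155 → max 280
Small regrets: 0, 10, 0, 250, 0 → max 250
Medium regrets: 155, 0, 205, 170, 55 → max 205
Large regrets: 145, 260, 240, 0, 115 → max 260
Smallest max regret = 205 → Medium.
Row averages: Tiny=22, Small=136, Medium=71, Large=36
Highest average = 136 → Small.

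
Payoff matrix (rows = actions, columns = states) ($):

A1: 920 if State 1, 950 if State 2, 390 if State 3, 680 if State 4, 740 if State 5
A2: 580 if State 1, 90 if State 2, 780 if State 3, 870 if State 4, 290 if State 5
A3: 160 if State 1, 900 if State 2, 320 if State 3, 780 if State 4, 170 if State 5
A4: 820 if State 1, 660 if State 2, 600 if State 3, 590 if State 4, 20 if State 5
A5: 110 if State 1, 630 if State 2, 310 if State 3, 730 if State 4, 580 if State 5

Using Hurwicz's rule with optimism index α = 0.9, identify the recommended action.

A1

A1: 0.9·950 + 0.1·390 = 894
A2: 0.9·870 + 0.1·90 = 792
A3: 0.9·900 + 0.1·160 = 826
A4: 0.9·820 + 0.1·20 = 740
A5: 0.9·730 + 0.1·110 = 668
Highest Hurwicz score = 894 → A1.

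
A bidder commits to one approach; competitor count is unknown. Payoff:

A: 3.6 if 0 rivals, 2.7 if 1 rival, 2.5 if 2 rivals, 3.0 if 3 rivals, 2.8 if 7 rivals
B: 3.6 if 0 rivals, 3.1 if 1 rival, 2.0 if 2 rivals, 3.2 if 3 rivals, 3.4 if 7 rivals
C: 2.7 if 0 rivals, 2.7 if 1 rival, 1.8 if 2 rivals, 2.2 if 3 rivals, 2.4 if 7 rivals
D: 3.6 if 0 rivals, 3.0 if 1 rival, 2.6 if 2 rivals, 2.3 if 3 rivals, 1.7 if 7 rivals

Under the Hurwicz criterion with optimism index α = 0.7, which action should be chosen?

A

A: 0.7·3.6 + 0.3·2.5 = 3.27
B: 0.7·3.6 + 0.3·2.0 = 3.12
C: 0.7·2.7 + 0.3·1.8 = 2.43
D: 0.7·3.6 + 0.3·1.7 = 3.03
Highest Hurwicz score = 3.27 → A.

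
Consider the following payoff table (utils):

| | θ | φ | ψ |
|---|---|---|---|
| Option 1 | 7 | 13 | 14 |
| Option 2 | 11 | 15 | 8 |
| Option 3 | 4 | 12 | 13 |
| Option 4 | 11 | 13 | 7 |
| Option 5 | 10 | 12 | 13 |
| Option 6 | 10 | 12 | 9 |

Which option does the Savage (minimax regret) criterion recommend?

Option 5

Column bests: θ=11, φ=15, ψ=14.
Option 1 regrets: 4, 2, 0 → max 4
Option 2 regrets: 0, 0, 6 → max 6
Option 3 regrets: 7, 3, 1 → max 7
Option 4 regrets: 0, 2, 7 → max 7
Option 5 regrets: 1, 3, 1 → max 3
Option 6 regrets: 1, 3, 5 → max 5
Smallest max regret = 3 → Option 5.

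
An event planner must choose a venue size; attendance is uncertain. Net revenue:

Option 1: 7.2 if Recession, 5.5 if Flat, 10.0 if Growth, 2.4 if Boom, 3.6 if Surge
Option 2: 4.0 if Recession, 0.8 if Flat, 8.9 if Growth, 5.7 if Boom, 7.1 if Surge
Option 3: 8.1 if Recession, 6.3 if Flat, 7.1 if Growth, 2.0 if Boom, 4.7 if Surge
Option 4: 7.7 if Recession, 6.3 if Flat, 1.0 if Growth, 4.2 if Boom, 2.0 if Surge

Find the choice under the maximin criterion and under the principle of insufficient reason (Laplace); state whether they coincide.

maximin → Option 1; laplace → Option 1 (agree)

Row minima: Option 1=2.4, Option 2=0.8, Option 3=2.0, Option 4=1.0
Best worst-case = 2.4 → Option 1.
Row averages: Option 1=5.74, Option 2=5.3, Option 3=5.64, Option 4=4.24
Highest average = 5.74 → Option 1.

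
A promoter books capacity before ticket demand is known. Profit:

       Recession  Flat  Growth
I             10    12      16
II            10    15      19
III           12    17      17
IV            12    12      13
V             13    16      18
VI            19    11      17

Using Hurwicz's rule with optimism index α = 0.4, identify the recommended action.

I: 0.4·16 + 0.6·10 = 12.4
II: 0.4·19 + 0.6·10 = 13.6
III: 0.4·17 + 0.6·12 = 14
IV: 0.4·13 + 0.6·12 = 12.4
V: 0.4·18 + 0.6·13 = 15
VI: 0.4·19 + 0.6·11 = 14.2
Highest Hurwicz score = 15 → V.

V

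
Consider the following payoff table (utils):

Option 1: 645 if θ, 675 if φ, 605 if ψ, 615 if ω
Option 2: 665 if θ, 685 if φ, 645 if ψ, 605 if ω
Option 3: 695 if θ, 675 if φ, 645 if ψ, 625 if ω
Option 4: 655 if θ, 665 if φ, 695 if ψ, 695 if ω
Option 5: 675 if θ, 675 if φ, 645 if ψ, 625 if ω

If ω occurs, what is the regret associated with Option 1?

80

Best payoff under ω is 695.
Regret = 695 − 615 = 80.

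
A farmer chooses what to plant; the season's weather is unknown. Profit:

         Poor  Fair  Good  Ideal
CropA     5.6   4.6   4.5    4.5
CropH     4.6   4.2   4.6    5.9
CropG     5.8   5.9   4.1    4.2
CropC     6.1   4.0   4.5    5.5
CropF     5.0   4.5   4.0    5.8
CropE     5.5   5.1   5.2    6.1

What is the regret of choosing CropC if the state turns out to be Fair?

1.9

Best payoff under Fair is 5.9.
Regret = 5.9 − 4.0 = 1.9.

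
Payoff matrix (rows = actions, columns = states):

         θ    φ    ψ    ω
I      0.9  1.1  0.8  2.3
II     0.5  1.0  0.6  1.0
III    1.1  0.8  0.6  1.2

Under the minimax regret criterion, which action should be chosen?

Column bests: θ=1.1, φ=1.1, ψ=0.8, ω=2.3.
I regrets: 0.2, 0.0, 0.0, 0.0 → max 0.2
II regrets: 0.6, 0.1, 0.2, 1.3 → max 1.3
III regrets: 0.0, 0.3, 0.2, 1.1 → max 1.1
Smallest max regret = 0.2 → I.

I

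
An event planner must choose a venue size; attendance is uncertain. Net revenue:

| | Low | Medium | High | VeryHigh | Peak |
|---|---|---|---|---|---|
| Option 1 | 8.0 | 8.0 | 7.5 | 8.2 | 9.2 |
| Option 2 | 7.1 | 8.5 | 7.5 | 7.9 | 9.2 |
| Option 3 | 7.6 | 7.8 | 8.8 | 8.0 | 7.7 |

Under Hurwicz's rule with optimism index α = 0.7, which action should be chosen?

Option 1

Option 1: 0.7·9.2 + 0.3·7.5 = 8.69
Option 2: 0.7·9.2 + 0.3·7.1 = 8.57
Option 3: 0.7·8.8 + 0.3·7.6 = 8.44
Highest Hurwicz score = 8.69 → Option 1.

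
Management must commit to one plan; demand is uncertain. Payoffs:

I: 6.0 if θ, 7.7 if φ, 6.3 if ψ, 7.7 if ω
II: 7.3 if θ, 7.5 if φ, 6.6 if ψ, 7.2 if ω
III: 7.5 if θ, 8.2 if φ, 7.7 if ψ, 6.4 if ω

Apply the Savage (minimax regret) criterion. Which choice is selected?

II

Column bests: θ=7.5, φ=8.2, ψ=7.7, ω=7.7.
I regrets: 1.5, 0.5, 1.4, 0.0 → max 1.5
II regrets: 0.2, 0.7, 1.1, 0.5 → max 1.1
III regrets: 0.0, 0.0, 0.0, 1.3 → max 1.3
Smallest max regret = 1.1 → II.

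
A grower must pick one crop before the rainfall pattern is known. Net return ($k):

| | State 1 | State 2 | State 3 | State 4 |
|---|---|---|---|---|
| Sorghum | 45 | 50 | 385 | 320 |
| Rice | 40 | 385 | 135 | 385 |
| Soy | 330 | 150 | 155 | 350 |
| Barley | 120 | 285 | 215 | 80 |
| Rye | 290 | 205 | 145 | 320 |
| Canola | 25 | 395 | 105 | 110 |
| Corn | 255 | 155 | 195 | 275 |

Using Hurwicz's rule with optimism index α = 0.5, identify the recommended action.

Sorghum: 0.5·385 + 0.5·45 = 215
Rice: 0.5·385 + 0.5·40 = 212.5
Soy: 0.5·350 + 0.5·150 = 250
Barley: 0.5·285 + 0.5·80 = 182.5
Rye: 0.5·320 + 0.5·145 = 232.5
Canola: 0.5·395 + 0.5·25 = 210
Corn: 0.5·275 + 0.5·155 = 215
Highest Hurwicz score = 250 → Soy.

Soy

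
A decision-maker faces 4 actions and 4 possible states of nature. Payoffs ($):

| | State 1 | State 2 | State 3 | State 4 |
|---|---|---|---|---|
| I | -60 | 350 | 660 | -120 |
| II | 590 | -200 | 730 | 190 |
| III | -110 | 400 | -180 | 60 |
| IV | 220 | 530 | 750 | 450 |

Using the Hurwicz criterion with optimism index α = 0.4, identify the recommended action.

I: 0.4·660 + 0.6·(-120) = 192
II: 0.4·730 + 0.6·(-200) = 172
III: 0.4·400 + 0.6·(-180) = 52
IV: 0.4·750 + 0.6·220 = 432
Highest Hurwicz score = 432 → IV.

IV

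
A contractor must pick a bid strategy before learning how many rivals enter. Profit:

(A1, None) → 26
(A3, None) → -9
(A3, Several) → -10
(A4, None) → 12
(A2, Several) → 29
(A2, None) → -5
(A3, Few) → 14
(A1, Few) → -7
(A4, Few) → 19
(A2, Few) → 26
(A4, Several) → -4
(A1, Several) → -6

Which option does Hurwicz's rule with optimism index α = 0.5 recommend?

A1: 0.5·26 + 0.5·(-7) = 9.5
A2: 0.5·29 + 0.5·(-5) = 12
A3: 0.5·14 + 0.5·(-10) = 2
A4: 0.5·19 + 0.5·(-4) = 7.5
Highest Hurwicz score = 12 → A2.

A2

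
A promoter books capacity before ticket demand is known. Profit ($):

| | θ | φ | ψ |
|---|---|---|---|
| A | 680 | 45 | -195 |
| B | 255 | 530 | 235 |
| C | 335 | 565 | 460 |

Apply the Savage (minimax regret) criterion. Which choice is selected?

C

Column bests: θ=680, φ=565, ψ=460.
A regrets: 0, 520, 655 → max 655
B regrets: 425, 35, 225 → max 425
C regrets: 345, 0, 0 → max 345
Smallest max regret = 345 → C.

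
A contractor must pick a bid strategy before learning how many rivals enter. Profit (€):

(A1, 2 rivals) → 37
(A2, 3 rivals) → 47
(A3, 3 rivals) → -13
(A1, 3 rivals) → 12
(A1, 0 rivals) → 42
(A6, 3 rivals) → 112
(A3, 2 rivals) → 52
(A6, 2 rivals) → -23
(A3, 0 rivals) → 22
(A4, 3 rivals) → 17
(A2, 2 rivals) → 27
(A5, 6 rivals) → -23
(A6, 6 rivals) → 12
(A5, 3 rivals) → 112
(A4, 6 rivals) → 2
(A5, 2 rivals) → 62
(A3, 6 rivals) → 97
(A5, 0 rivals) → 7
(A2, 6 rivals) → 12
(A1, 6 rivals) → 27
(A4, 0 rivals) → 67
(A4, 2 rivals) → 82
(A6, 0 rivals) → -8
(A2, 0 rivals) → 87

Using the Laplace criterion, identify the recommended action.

A2

Row averages: A1=29.5, A2=43.25, A3=39.5, A4=42, A5=39.5, A6=23.25
Highest average = 43.25 → A2.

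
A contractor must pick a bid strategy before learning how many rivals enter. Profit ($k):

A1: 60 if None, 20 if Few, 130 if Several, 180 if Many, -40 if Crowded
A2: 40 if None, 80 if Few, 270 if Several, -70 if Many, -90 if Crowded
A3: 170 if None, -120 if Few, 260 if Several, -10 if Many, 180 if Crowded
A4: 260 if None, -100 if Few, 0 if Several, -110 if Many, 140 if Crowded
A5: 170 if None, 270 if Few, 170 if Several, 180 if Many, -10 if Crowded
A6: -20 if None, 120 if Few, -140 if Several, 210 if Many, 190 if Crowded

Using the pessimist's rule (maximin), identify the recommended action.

A5

Row minima: A1=-40, A2=-90, A3=-120, A4=-110, A5=-10, A6=-140
Best worst-case = -10 → A5.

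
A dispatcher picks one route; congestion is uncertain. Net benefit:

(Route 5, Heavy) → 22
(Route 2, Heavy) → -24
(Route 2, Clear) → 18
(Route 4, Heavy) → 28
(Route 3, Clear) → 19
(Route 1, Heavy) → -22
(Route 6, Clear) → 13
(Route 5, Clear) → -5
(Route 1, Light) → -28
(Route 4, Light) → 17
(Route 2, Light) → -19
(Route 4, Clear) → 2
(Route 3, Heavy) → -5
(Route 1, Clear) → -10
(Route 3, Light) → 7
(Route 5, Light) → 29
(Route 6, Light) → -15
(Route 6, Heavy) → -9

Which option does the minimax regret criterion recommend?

Route 4

Column bests: Clear=19, Light=29, Heavy=28.
Route 1 regrets: 29, 57, 50 → max 57
Route 2 regrets: 1, 48, 52 → max 52
Route 3 regrets: 0, 22, 33 → max 33
Route 4 regrets: 17, 12, 0 → max 17
Route 5 regrets: 24, 0, 6 → max 24
Route 6 regrets: 6, 44, 37 → max 44
Smallest max regret = 17 → Route 4.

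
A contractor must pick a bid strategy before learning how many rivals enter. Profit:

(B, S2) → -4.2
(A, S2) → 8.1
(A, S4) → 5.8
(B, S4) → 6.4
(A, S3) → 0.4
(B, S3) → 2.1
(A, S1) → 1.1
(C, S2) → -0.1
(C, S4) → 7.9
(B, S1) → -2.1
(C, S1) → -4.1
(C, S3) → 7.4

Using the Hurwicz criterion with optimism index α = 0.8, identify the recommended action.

A

A: 0.8·8.1 + 0.2·0.4 = 6.56
B: 0.8·6.4 + 0.2·(-4.2) = 4.28
C: 0.8·7.9 + 0.2·(-4.1) = 5.5
Highest Hurwicz score = 6.56 → A.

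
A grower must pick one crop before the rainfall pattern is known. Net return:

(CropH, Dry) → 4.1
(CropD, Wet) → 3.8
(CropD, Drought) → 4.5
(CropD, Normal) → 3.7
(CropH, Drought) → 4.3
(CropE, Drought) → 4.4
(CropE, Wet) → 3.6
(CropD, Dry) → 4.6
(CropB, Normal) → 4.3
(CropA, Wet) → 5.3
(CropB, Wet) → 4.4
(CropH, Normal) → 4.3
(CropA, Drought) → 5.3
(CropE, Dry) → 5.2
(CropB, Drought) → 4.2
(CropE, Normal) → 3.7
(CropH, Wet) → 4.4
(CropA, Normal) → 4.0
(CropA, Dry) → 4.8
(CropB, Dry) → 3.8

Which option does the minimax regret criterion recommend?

Column bests: Drought=5.3, Dry=5.2, Normal=4.3, Wet=5.3.
CropA regrets: 0.0, 0.4, 0.3, 0.0 → max 0.4
CropD regrets: 0.8, 0.6, 0.6, 1.5 → max 1.5
CropB regrets: 1.1, 1.4, 0.0, 0.9 → max 1.4
CropE regrets: 0.9, 0.0, 0.6, 1.7 → max 1.7
CropH regrets: 1.0, 1.1, 0.0, 0.9 → max 1.1
Smallest max regret = 0.4 → CropA.

CropA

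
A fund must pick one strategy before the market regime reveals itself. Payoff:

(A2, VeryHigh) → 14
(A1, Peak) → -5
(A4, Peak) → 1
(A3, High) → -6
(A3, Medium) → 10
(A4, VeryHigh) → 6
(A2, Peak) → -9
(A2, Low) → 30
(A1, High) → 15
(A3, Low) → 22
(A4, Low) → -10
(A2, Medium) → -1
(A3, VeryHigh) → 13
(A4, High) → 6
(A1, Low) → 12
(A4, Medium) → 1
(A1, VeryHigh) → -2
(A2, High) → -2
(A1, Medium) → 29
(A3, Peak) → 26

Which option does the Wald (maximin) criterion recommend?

A1

Row minima: A1=-5, A2=-9, A3=-6, A4=-10
Best worst-case = -5 → A1.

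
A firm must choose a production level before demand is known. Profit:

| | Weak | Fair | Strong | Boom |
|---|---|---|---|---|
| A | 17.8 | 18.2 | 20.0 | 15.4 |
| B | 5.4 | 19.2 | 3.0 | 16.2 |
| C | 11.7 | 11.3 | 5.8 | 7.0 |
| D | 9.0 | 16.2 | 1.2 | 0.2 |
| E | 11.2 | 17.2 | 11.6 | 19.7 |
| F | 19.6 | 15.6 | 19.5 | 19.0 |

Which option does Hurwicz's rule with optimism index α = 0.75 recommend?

A: 0.75·20.0 + 0.25·15.4 = 18.85
B: 0.75·19.2 + 0.25·3.0 = 15.15
C: 0.75·11.7 + 0.25·5.8 = 10.225
D: 0.75·16.2 + 0.25·0.2 = 12.2
E: 0.75·19.7 + 0.25·11.2 = 17.575
F: 0.75·19.6 + 0.25·15.6 = 18.6
Highest Hurwicz score = 18.85 → A.

A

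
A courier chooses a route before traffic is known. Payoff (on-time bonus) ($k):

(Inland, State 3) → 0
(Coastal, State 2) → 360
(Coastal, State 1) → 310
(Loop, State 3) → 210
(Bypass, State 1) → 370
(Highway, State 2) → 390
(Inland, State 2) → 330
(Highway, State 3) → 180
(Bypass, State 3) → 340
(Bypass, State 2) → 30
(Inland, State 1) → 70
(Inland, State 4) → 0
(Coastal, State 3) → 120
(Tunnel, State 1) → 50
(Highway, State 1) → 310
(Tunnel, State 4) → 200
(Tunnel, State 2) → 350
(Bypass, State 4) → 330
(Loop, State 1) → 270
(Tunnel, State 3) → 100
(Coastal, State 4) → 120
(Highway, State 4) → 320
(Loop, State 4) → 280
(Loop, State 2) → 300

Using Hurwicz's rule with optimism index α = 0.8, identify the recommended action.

Highway

Bypass: 0.8·370 + 0.2·30 = 302
Loop: 0.8·300 + 0.2·210 = 282
Tunnel: 0.8·350 + 0.2·50 = 290
Highway: 0.8·390 + 0.2·180 = 348
Inland: 0.8·330 + 0.2·0 = 264
Coastal: 0.8·360 + 0.2·120 = 312
Highest Hurwicz score = 348 → Highway.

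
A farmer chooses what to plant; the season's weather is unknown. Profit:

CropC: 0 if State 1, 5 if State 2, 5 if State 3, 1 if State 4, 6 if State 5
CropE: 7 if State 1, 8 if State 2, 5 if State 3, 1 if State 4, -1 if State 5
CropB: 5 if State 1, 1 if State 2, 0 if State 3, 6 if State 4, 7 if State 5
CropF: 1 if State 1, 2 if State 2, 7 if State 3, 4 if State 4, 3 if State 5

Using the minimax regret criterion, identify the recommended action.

CropF

Column bests: State 1=7, State 2=8, State 3=7, State 4=6, State 5=7.
CropC regrets: 7, 3, 2, 5, 1 → max 7
CropE regrets: 0, 0, 2, 5, 8 → max 8
CropB regrets: 2, 7, 7, 0, 0 → max 7
CropF regrets: 6, 6, 0, 2, 4 → max 6
Smallest max regret = 6 → CropF.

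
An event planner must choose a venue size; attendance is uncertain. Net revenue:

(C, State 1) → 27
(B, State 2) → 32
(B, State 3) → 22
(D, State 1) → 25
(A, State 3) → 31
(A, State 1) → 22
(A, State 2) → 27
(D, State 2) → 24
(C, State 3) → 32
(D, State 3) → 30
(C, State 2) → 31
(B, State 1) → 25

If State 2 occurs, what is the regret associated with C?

Best payoff under State 2 is 32.
Regret = 32 − 31 = 1.

1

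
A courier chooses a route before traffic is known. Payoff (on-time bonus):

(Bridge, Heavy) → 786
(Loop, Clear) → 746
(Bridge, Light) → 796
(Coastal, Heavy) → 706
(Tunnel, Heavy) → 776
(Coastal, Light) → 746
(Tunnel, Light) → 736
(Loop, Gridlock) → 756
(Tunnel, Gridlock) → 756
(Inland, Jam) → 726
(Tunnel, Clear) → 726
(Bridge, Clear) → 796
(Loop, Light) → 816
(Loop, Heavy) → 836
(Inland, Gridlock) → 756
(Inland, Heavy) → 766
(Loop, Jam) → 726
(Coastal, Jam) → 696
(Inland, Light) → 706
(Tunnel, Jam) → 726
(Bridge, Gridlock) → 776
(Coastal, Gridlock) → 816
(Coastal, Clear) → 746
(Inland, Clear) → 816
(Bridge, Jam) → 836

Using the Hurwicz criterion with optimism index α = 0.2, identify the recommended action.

Tunnel: 0.2·776 + 0.8·726 = 736
Coastal: 0.2·816 + 0.8·696 = 720
Loop: 0.2·836 + 0.8·726 = 748
Bridge: 0.2·836 + 0.8·776 = 788
Inland: 0.2·816 + 0.8·706 = 728
Highest Hurwicz score = 788 → Bridge.

Bridge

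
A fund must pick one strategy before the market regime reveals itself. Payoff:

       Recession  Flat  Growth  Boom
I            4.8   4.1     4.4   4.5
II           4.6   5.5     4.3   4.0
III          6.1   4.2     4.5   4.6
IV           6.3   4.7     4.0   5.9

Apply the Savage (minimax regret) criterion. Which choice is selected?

Column bests: Recession=6.3, Flat=5.5, Growth=4.5, Boom=5.9.
I regrets: 1.5, 1.4, 0.1, 1.4 → max 1.5
II regrets: 1.7, 0.0, 0.2, 1.9 → max 1.9
III regrets: 0.2, 1.3, 0.0, 1.3 → max 1.3
IV regrets: 0.0, 0.8, 0.5, 0.0 → max 0.8
Smallest max regret = 0.8 → IV.

IV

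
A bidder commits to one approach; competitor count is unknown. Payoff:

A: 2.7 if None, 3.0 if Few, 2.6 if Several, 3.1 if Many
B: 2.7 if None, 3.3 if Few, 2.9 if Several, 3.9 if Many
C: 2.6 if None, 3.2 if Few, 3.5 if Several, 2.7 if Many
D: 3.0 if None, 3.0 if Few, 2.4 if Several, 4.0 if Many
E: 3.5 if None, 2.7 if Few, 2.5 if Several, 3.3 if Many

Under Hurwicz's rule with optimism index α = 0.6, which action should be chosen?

A: 0.6·3.1 + 0.4·2.6 = 2.9
B: 0.6·3.9 + 0.4·2.7 = 3.42
C: 0.6·3.5 + 0.4·2.6 = 3.14
D: 0.6·4.0 + 0.4·2.4 = 3.36
E: 0.6·3.5 + 0.4·2.5 = 3.1
Highest Hurwicz score = 3.42 → B.

B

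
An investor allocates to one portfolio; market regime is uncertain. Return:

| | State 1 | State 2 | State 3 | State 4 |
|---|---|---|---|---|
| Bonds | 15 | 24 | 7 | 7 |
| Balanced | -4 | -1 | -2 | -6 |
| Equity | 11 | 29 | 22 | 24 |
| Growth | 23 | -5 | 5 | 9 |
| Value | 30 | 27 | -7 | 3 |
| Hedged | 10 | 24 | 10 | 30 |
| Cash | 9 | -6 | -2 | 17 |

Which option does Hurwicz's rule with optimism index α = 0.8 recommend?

Bonds: 0.8·24 + 0.2·7 = 20.6
Balanced: 0.8·(-1) + 0.2·(-6) = -2
Equity: 0.8·29 + 0.2·11 = 25.4
Growth: 0.8·23 + 0.2·(-5) = 17.4
Value: 0.8·30 + 0.2·(-7) = 22.6
Hedged: 0.8·30 + 0.2·10 = 26
Cash: 0.8·17 + 0.2·(-6) = 12.4
Highest Hurwicz score = 26 → Hedged.

Hedged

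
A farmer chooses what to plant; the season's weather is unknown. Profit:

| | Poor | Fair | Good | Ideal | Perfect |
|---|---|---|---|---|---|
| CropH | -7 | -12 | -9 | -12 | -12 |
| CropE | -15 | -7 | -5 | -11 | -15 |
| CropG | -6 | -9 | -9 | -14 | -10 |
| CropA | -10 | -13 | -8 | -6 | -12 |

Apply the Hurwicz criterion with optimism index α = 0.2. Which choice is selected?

CropH: 0.2·(-7) + 0.8·(-12) = -11
CropE: 0.2·(-5) + 0.8·(-15) = -13
CropG: 0.2·(-6) + 0.8·(-14) = -12.4
CropA: 0.2·(-6) + 0.8·(-13) = -11.6
Highest Hurwicz score = -11 → CropH.

CropH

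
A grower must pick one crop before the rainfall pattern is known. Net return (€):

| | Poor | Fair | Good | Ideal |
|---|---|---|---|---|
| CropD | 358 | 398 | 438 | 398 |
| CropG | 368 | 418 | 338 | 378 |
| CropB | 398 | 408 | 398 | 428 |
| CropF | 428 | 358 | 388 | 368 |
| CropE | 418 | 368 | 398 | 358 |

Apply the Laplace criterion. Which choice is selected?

CropB

Row averages: CropD=398, CropG=375.5, CropB=408, CropF=385.5, CropE=385.5
Highest average = 408 → CropB.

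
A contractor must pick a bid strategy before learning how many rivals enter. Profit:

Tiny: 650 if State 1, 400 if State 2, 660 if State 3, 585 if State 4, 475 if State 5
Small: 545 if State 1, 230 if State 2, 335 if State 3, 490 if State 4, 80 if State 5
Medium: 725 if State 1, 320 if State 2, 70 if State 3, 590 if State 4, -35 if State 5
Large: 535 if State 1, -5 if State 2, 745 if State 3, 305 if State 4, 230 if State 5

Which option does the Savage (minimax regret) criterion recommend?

Tiny

Column bests: State 1=725, State 2=400, State 3=745, State 4=590, State 5=475.
Tiny regrets: 75, 0, 85, 5, 0 → max 85
Small regrets: 180, 170, 410, 100, 395 → max 410
Medium regrets: 0, 80, 675, 0, 510 → max 675
Large regrets: 190, 405, 0, 285, 245 → max 405
Smallest max regret = 85 → Tiny.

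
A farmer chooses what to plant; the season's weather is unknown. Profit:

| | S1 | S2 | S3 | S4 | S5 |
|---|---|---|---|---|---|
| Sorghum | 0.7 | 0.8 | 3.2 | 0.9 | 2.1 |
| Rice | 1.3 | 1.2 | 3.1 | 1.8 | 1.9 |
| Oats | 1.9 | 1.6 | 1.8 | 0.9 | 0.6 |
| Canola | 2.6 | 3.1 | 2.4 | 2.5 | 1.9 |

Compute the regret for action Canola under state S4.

0.0

Best payoff under S4 is 2.5.
Regret = 2.5 − 2.5 = 0.0.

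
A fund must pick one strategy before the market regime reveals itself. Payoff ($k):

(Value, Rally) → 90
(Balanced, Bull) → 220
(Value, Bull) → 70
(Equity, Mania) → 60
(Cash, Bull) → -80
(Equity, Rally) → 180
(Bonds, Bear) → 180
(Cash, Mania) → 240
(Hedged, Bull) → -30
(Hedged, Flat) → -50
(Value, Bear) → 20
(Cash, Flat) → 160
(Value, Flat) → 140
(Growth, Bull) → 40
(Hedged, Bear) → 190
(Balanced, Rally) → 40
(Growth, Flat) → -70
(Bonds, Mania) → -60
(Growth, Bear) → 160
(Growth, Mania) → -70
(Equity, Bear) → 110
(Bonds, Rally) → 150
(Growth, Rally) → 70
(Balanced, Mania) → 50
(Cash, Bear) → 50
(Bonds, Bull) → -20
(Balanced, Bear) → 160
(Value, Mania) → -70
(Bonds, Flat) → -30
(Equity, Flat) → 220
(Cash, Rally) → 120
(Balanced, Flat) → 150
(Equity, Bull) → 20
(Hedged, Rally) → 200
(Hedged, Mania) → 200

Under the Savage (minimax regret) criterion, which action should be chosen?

Balanced

Column bests: Bear=190, Flat=220, Bull=220, Rally=200, Mania=240.
Hedged regrets: 0, 270, 250, 0, 40 → max 270
Growth regrets: 30, 290, 180, 130, 310 → max 310
Bonds regrets: 10, 250, 240, 50, 300 → max 300
Value regrets: 170, 80, 150, 110, 310 → max 310
Equity regrets: 80, 0, 200, 20, 180 → max 200
Cash regrets: 140, 60, 300, 80, 0 → max 300
Balanced regrets: 30, 70, 0, 160, 190 → max 190
Smallest max regret = 190 → Balanced.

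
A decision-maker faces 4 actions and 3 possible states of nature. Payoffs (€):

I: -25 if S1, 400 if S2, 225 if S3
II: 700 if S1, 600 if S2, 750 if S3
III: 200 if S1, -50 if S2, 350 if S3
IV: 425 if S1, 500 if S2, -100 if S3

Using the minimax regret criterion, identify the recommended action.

II

Column bests: S1=700, S2=600, S3=750.
I regrets: 725, 200, 525 → max 725
II regrets: 0, 0, 0 → max 0
III regrets: 500, 650, 400 → max 650
IV regrets: 275, 100, 850 → max 850
Smallest max regret = 0 → II.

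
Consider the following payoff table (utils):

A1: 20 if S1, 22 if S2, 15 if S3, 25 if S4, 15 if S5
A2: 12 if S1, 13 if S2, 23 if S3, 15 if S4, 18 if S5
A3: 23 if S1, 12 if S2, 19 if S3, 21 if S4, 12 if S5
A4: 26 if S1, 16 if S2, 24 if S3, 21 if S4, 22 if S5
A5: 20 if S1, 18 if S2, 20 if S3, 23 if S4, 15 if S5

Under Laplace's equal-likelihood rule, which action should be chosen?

Row averages: A1=19.4, A2=16.2, A3=17.4, A4=21.8, A5=19.2
Highest average = 21.8 → A4.

A4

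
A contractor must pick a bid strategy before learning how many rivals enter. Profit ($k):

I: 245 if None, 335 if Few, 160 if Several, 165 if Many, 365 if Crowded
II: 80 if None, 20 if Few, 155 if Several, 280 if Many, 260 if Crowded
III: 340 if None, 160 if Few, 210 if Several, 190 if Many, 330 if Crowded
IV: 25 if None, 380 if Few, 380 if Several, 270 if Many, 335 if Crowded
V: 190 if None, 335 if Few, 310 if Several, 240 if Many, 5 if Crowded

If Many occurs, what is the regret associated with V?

Best payoff under Many is 280.
Regret = 280 − 240 = 40.

40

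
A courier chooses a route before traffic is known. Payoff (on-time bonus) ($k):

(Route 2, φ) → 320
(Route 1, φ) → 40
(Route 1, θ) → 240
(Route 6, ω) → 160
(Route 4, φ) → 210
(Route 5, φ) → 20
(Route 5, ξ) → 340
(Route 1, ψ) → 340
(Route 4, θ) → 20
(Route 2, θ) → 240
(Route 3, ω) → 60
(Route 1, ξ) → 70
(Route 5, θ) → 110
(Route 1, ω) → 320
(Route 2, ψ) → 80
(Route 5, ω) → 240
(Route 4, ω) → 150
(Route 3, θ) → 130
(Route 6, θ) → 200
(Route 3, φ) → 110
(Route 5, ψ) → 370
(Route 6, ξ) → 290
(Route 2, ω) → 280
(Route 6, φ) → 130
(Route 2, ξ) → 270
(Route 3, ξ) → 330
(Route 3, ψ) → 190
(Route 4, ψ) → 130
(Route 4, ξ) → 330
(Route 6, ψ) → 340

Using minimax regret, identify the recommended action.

Column bests: θ=240, φ=320, ψ=370, ω=320, ξ=340.
Route 1 regrets: 0, 280, 30, 0, 270 → max 280
Route 2 regrets: 0, 0, 290, 40, 70 → max 290
Route 3 regrets: 110, 210, 180, 260, 10 → max 260
Route 4 regrets: 220, 110, 240, 170, 10 → max 240
Route 5 regrets: 130, 300, 0, 80, 0 → max 300
Route 6 regrets: 40, 190, 30, 160, 50 → max 190
Smallest max regret = 190 → Route 6.

Route 6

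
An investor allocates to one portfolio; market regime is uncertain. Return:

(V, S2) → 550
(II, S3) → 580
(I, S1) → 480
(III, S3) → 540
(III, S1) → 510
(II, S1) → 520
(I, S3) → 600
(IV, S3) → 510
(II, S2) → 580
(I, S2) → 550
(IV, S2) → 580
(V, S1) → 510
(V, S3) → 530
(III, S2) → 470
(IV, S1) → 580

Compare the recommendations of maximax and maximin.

maximax → I; maximin → II (disagree)

Row maxima: I=600, II=580, III=540, IV=580, V=550
Best best-case = 600 → I.
Row minima: I=480, II=520, III=470, IV=510, V=510
Best worst-case = 520 → II.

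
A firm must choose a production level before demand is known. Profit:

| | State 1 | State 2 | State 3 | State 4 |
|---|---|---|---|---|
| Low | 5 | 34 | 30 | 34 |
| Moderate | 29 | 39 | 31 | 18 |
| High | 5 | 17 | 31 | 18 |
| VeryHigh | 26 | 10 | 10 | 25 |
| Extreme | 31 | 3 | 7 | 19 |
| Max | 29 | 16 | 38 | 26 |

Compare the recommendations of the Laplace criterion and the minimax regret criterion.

laplace → Moderate; minimax regret → Moderate (agree)

Row averages: Low=25.75, Moderate=29.25, High=17.75, VeryHigh=17.75, Extreme=15, Max=27.25
Highest average = 29.25 → Moderate.
Column bests: State 1=31, State 2=39, State 3=38, State 4=34.
Low regrets: 26, 5, 8, 0 → max 26
Moderate regrets: 2, 0, 7, 16 → max 16
High regrets: 26, 22, 7, 16 → max 26
VeryHigh regrets: 5, 29, 28, 9 → max 29
Extreme regrets: 0, 36, 31, 15 → max 36
Max regrets: 2, 23, 0, 8 → max 23
Smallest max regret = 16 → Moderate.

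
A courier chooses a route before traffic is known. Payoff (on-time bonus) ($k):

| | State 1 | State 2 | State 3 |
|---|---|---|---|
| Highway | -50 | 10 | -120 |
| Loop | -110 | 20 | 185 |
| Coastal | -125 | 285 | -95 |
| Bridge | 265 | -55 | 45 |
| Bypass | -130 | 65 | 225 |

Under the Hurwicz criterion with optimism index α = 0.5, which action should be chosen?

Bridge

Highway: 0.5·10 + 0.5·(-120) = -55
Loop: 0.5·185 + 0.5·(-110) = 37.5
Coastal: 0.5·285 + 0.5·(-125) = 80
Bridge: 0.5·265 + 0.5·(-55) = 105
Bypass: 0.5·225 + 0.5·(-130) = 47.5
Highest Hurwicz score = 105 → Bridge.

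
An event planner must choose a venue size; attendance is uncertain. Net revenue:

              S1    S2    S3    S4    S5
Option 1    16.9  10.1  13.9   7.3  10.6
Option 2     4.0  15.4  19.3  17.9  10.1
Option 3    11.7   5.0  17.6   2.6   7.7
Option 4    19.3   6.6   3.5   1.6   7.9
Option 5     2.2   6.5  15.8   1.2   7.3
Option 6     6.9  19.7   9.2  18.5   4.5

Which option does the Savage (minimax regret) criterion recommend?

Column bests: S1=19.3, S2=19.7, S3=19.3, S4=18.5, S5=10.6.
Option 1 regrets: 2.4, 9.6, 5.4, 11.2, 0.0 → max 11.2
Option 2 regrets: 15.3, 4.3, 0.0, 0.6, 0.5 → max 15.3
Option 3 regrets: 7.6, 14.7, 1.7, 15.9, 2.9 → max 15.9
Option 4 regrets: 0.0, 13.1, 15.8, 16.9, 2.7 → max 16.9
Option 5 regrets: 17.1, 13.2, 3.5, 17.3, 3.3 → max 17.3
Option 6 regrets: 12.4, 0.0, 10.1, 0.0, 6.1 → max 12.4
Smallest max regret = 11.2 → Option 1.

Option 1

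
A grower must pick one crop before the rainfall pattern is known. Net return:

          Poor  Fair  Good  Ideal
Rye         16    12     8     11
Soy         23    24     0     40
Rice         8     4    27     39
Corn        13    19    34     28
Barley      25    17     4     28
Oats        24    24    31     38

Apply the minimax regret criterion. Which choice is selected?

Oats

Column bests: Poor=25, Fair=24, Good=34, Ideal=40.
Rye regrets: 9, 12, 26, 29 → max 29
Soy regrets: 2, 0, 34, 0 → max 34
Rice regrets: 17, 20, 7, 1 → max 20
Corn regrets: 12, 5, 0, 12 → max 12
Barley regrets: 0, 7, 30, 12 → max 30
Oats regrets: 1, 0, 3, 2 → max 3
Smallest max regret = 3 → Oats.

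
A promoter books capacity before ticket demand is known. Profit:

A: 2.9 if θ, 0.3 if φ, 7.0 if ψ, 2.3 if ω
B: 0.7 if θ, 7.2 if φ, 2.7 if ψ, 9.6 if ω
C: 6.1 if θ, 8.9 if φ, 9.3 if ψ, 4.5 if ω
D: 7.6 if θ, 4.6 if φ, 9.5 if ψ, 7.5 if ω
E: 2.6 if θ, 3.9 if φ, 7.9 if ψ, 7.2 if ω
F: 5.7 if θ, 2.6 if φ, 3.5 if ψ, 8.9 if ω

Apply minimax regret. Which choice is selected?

D

Column bests: θ=7.6, φ=8.9, ψ=9.5, ω=9.6.
A regrets: 4.7, 8.6, 2.5, 7.3 → max 8.6
B regrets: 6.9, 1.7, 6.8, 0.0 → max 6.9
C regrets: 1.5, 0.0, 0.2, 5.1 → max 5.1
D regrets: 0.0, 4.3, 0.0, 2.1 → max 4.3
E regrets: 5.0, 5.0, 1.6, 2.4 → max 5.0
F regrets: 1.9, 6.3, 6.0, 0.7 → max 6.3
Smallest max regret = 4.3 → D.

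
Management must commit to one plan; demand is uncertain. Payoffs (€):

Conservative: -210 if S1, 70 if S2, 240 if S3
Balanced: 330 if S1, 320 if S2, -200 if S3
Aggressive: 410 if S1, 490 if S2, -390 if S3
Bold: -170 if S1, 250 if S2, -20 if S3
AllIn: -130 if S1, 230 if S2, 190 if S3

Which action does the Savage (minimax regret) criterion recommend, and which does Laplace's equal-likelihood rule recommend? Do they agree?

minimax regret → Balanced; laplace → Aggressive (disagree)

Column bests: S1=410, S2=490, S3=240.
Conservative regrets: 620, 420, 0 → max 620
Balanced regrets: 80, 170, 440 → max 440
Aggressive regrets: 0, 0, 630 → max 630
Bold regrets: 580, 240, 260 → max 580
AllIn regrets: 540, 260, 50 → max 540
Smallest max regret = 440 → Balanced.
Row averages: Conservative=100/3, Balanced=150, Aggressive=170, Bold=20, AllIn=290/3
Highest average = 170 → Aggressive.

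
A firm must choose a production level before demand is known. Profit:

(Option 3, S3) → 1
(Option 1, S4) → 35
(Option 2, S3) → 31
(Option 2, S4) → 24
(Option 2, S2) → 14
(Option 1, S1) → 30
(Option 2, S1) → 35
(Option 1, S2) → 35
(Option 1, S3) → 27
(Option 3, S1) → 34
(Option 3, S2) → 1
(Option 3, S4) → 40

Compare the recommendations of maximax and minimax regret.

maximax → Option 3; minimax regret → Option 1 (disagree)

Row maxima: Option 1=35, Option 2=35, Option 3=40
Best best-case = 40 → Option 3.
Column bests: S1=35, S2=35, S3=31, S4=40.
Option 1 regrets: 5, 0, 4, 5 → max 5
Option 2 regrets: 0, 21, 0, 16 → max 21
Option 3 regrets: 1, 34, 30, 0 → max 34
Smallest max regret = 5 → Option 1.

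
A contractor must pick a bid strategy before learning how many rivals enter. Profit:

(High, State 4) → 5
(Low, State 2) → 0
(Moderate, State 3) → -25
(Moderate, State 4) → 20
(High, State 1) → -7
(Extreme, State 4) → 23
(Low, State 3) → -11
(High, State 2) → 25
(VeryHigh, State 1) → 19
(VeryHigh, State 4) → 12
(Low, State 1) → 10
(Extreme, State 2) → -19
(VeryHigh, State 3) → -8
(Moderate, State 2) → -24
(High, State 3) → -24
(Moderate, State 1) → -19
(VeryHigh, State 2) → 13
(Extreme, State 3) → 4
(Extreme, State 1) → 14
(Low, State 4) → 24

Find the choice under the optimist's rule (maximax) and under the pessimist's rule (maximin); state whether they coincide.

maximax → High; maximin → VeryHigh (disagree)

Row maxima: Low=24, Moderate=20, High=25, VeryHigh=19, Extreme=23
Best best-case = 25 → High.
Row minima: Low=-11, Moderate=-25, High=-24, VeryHigh=-8, Extreme=-19
Best worst-case = -8 → VeryHigh.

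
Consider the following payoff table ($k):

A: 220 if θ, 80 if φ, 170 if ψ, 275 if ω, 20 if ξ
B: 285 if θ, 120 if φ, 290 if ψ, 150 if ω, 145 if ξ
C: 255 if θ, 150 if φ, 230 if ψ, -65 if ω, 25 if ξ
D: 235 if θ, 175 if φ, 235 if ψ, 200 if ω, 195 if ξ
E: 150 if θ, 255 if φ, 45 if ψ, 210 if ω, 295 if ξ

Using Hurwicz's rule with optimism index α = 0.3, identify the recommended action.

D

A: 0.3·275 + 0.7·20 = 96.5
B: 0.3·290 + 0.7·120 = 171
C: 0.3·255 + 0.7·(-65) = 31
D: 0.3·235 + 0.7·175 = 193
E: 0.3·295 + 0.7·45 = 120
Highest Hurwicz score = 193 → D.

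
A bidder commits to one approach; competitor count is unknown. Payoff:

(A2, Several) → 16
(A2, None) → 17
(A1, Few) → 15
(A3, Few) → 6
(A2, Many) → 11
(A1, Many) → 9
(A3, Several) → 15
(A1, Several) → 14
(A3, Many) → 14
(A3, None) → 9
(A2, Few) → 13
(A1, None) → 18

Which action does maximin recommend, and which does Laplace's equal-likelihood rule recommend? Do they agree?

Row minima: A1=9, A2=11, A3=6
Best worst-case = 11 → A2.
Row averages: A1=14, A2=14.25, A3=11
Highest average = 14.25 → A2.

maximin → A2; laplace → A2 (agree)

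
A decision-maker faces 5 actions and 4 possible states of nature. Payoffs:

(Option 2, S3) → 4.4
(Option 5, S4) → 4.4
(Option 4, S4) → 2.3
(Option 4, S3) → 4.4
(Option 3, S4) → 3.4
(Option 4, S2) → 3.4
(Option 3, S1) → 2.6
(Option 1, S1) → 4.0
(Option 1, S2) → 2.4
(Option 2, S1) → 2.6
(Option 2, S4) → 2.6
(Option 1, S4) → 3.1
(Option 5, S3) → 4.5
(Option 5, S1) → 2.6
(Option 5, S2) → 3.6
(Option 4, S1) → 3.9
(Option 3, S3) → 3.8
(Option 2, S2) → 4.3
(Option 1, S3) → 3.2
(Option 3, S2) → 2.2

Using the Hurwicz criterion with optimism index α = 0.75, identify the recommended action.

Option 5

Option 1: 0.75·4.0 + 0.25·2.4 = 3.6
Option 2: 0.75·4.4 + 0.25·2.6 = 3.95
Option 3: 0.75·3.8 + 0.25·2.2 = 3.4
Option 4: 0.75·4.4 + 0.25·2.3 = 3.875
Option 5: 0.75·4.5 + 0.25·2.6 = 4.025
Highest Hurwicz score = 4.025 → Option 5.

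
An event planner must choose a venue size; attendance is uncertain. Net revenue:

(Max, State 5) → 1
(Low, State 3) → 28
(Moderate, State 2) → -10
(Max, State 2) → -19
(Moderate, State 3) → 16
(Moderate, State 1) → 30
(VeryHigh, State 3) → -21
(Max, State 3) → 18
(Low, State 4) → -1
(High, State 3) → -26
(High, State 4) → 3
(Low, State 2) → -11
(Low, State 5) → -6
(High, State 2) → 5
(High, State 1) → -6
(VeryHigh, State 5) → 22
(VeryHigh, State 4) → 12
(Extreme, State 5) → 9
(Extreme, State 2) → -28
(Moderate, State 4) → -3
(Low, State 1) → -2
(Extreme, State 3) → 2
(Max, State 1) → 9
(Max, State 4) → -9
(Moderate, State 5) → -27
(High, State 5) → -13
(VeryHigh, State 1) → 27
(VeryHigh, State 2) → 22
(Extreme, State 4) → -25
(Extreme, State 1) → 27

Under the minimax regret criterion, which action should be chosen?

Column bests: State 1=30, State 2=22, State 3=28, State 4=12, State 5=22.
Low regrets: 32, 33, 0, 13, 28 → max 33
Moderate regrets: 0, 32, 12, 15, 49 → max 49
High regrets: 36, 17, 54, 9, 35 → max 54
VeryHigh regrets: 3, 0, 49, 0, 0 → max 49
Extreme regrets: 3, 50, 26, 37, 13 → max 50
Max regrets: 21, 41, 10, 21, 21 → max 41
Smallest max regret = 33 → Low.

Low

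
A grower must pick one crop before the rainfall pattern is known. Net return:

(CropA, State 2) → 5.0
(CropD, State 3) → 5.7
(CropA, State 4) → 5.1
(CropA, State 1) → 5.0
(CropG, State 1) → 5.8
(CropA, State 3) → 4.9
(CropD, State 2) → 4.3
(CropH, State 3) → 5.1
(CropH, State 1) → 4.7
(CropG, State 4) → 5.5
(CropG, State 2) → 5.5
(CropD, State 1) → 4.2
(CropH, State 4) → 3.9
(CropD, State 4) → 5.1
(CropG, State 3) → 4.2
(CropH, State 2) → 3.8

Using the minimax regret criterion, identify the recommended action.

Column bests: State 1=5.8, State 2=5.5, State 3=5.7, State 4=5.5.
CropG regrets: 0.0, 0.0, 1.5, 0.0 → max 1.5
CropD regrets: 1.6, 1.2, 0.0, 0.4 → max 1.6
CropH regrets: 1.1, 1.7, 0.6, 1.6 → max 1.7
CropA regrets: 0.8, 0.5, 0.8, 0.4 → max 0.8
Smallest max regret = 0.8 → CropA.

CropA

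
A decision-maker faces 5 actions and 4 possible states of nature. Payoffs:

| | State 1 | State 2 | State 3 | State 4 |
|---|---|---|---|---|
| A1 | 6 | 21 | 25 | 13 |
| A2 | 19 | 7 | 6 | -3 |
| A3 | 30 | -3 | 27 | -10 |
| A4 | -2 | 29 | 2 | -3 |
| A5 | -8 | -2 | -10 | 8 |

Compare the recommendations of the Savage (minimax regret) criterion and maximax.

Column bests: State 1=30, State 2=29, State 3=27, State 4=13.
A1 regrets: 24, 8, 2, 0 → max 24
A2 regrets: 11, 22, 21, 16 → max 22
A3 regrets: 0, 32, 0, 23 → max 32
A4 regrets: 32, 0, 25, 16 → max 32
A5 regrets: 38, 31, 37, 5 → max 38
Smallest max regret = 22 → A2.
Row maxima: A1=25, A2=19, A3=30, A4=29, A5=8
Best best-case = 30 → A3.

minimax regret → A2; maximax → A3 (disagree)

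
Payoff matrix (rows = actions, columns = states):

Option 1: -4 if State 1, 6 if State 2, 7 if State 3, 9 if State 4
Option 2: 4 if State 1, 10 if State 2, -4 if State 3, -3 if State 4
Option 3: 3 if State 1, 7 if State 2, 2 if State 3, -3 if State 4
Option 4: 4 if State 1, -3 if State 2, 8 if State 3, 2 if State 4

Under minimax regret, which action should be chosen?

Option 1

Column bests: State 1=4, State 2=10, State 3=8, State 4=9.
Option 1 regrets: 8, 4, 1, 0 → max 8
Option 2 regrets: 0, 0, 12, 12 → max 12
Option 3 regrets: 1, 3, 6, 12 → max 12
Option 4 regrets: 0, 13, 0, 7 → max 13
Smallest max regret = 8 → Option 1.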